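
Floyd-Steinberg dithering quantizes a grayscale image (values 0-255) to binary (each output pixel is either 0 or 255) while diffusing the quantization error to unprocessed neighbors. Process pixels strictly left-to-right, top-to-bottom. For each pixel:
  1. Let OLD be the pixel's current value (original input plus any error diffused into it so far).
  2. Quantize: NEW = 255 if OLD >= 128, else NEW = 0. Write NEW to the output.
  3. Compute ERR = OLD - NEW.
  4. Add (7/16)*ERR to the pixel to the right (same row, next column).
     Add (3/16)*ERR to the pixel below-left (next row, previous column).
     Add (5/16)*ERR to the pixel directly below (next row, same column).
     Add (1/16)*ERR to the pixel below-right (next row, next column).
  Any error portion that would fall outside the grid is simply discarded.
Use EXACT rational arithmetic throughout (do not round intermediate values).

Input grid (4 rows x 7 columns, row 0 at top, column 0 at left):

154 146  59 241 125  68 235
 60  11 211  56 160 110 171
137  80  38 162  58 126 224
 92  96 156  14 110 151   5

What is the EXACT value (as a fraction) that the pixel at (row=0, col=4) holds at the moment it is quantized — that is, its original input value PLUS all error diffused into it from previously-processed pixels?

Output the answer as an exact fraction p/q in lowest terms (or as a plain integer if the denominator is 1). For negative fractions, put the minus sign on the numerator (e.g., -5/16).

Answer: 9089435/65536

Derivation:
(0,0): OLD=154 → NEW=255, ERR=-101
(0,1): OLD=1629/16 → NEW=0, ERR=1629/16
(0,2): OLD=26507/256 → NEW=0, ERR=26507/256
(0,3): OLD=1172685/4096 → NEW=255, ERR=128205/4096
(0,4): OLD=9089435/65536 → NEW=255, ERR=-7622245/65536
Target (0,4): original=125, with diffused error = 9089435/65536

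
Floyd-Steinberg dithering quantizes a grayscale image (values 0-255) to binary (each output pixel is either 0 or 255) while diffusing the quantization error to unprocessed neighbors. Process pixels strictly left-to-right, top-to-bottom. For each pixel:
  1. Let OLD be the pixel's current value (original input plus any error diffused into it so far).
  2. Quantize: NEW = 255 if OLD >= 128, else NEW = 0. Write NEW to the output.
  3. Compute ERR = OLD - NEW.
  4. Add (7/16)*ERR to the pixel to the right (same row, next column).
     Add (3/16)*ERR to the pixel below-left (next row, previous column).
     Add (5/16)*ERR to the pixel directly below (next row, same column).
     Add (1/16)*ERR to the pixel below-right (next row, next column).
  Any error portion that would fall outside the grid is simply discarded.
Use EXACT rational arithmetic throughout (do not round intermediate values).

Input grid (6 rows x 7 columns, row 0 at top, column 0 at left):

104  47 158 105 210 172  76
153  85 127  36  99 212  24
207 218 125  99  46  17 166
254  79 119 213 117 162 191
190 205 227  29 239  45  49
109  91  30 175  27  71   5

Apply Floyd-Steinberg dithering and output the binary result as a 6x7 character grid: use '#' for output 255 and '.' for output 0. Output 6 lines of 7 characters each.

(0,0): OLD=104 → NEW=0, ERR=104
(0,1): OLD=185/2 → NEW=0, ERR=185/2
(0,2): OLD=6351/32 → NEW=255, ERR=-1809/32
(0,3): OLD=41097/512 → NEW=0, ERR=41097/512
(0,4): OLD=2007999/8192 → NEW=255, ERR=-80961/8192
(0,5): OLD=21977657/131072 → NEW=255, ERR=-11445703/131072
(0,6): OLD=79263631/2097152 → NEW=0, ERR=79263631/2097152
(1,0): OLD=6491/32 → NEW=255, ERR=-1669/32
(1,1): OLD=22269/256 → NEW=0, ERR=22269/256
(1,2): OLD=1378081/8192 → NEW=255, ERR=-710879/8192
(1,3): OLD=581053/32768 → NEW=0, ERR=581053/32768
(1,4): OLD=193594375/2097152 → NEW=0, ERR=193594375/2097152
(1,5): OLD=3885054423/16777216 → NEW=255, ERR=-393135657/16777216
(1,6): OLD=5395996601/268435456 → NEW=0, ERR=5395996601/268435456
(2,0): OLD=847919/4096 → NEW=255, ERR=-196561/4096
(2,1): OLD=26824981/131072 → NEW=255, ERR=-6598379/131072
(2,2): OLD=177459391/2097152 → NEW=0, ERR=177459391/2097152
(2,3): OLD=2574419783/16777216 → NEW=255, ERR=-1703770297/16777216
(2,4): OLD=3641753031/134217728 → NEW=0, ERR=3641753031/134217728
(2,5): OLD=133516203709/4294967296 → NEW=0, ERR=133516203709/4294967296
(2,6): OLD=12673083564027/68719476736 → NEW=255, ERR=-4850383003653/68719476736
(3,0): OLD=481431711/2097152 → NEW=255, ERR=-53342049/2097152
(3,1): OLD=1090637203/16777216 → NEW=0, ERR=1090637203/16777216
(3,2): OLD=20360375961/134217728 → NEW=255, ERR=-13865144679/134217728
(3,3): OLD=78622463127/536870912 → NEW=255, ERR=-58279619433/536870912
(3,4): OLD=5323583989919/68719476736 → NEW=0, ERR=5323583989919/68719476736
(3,5): OLD=106690348233389/549755813888 → NEW=255, ERR=-33497384308051/549755813888
(3,6): OLD=1268646831014003/8796093022208 → NEW=255, ERR=-974356889649037/8796093022208
(4,0): OLD=52140966289/268435456 → NEW=255, ERR=-16310074991/268435456
(4,1): OLD=763530096637/4294967296 → NEW=255, ERR=-331686563843/4294967296
(4,2): OLD=9939584381107/68719476736 → NEW=255, ERR=-7583882186573/68719476736
(4,3): OLD=-24814248321759/549755813888 → NEW=0, ERR=-24814248321759/549755813888
(4,4): OLD=990669685214307/4398046511104 → NEW=255, ERR=-130832175117213/4398046511104
(4,5): OLD=-419906138532781/140737488355328 → NEW=0, ERR=-419906138532781/140737488355328
(4,6): OLD=20874966346063669/2251799813685248 → NEW=0, ERR=20874966346063669/2251799813685248
(5,0): OLD=5190557273415/68719476736 → NEW=0, ERR=5190557273415/68719476736
(5,1): OLD=41463754088333/549755813888 → NEW=0, ERR=41463754088333/549755813888
(5,2): OLD=66937578342235/4398046511104 → NEW=0, ERR=66937578342235/4398046511104
(5,3): OLD=5456329180662087/35184372088832 → NEW=255, ERR=-3515685701990073/35184372088832
(5,4): OLD=-66185918690943075/2251799813685248 → NEW=0, ERR=-66185918690943075/2251799813685248
(5,5): OLD=1028394745902697837/18014398509481984 → NEW=0, ERR=1028394745902697837/18014398509481984
(5,6): OLD=9421165770187794371/288230376151711744 → NEW=0, ERR=9421165770187794371/288230376151711744
Row 0: ..#.##.
Row 1: #.#..#.
Row 2: ##.#..#
Row 3: #.##.##
Row 4: ###.#..
Row 5: ...#...

Answer: ..#.##.
#.#..#.
##.#..#
#.##.##
###.#..
...#...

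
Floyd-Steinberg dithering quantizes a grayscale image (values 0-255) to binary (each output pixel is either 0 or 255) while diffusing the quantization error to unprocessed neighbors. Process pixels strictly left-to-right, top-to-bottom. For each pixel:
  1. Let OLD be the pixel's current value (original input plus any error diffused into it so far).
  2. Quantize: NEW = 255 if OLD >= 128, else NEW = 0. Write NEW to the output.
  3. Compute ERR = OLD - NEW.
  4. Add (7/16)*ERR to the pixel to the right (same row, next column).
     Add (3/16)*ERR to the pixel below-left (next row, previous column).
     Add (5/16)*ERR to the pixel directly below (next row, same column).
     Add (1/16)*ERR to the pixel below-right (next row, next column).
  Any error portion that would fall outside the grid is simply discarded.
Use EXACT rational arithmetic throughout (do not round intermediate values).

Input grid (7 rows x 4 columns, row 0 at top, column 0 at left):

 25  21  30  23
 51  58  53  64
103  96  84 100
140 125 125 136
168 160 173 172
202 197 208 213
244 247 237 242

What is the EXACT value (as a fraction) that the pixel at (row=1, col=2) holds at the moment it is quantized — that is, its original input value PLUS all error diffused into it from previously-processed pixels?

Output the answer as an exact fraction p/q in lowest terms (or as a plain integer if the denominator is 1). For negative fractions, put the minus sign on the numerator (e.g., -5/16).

Answer: 8066999/65536

Derivation:
(0,0): OLD=25 → NEW=0, ERR=25
(0,1): OLD=511/16 → NEW=0, ERR=511/16
(0,2): OLD=11257/256 → NEW=0, ERR=11257/256
(0,3): OLD=173007/4096 → NEW=0, ERR=173007/4096
(1,0): OLD=16589/256 → NEW=0, ERR=16589/256
(1,1): OLD=217371/2048 → NEW=0, ERR=217371/2048
(1,2): OLD=8066999/65536 → NEW=0, ERR=8066999/65536
Target (1,2): original=53, with diffused error = 8066999/65536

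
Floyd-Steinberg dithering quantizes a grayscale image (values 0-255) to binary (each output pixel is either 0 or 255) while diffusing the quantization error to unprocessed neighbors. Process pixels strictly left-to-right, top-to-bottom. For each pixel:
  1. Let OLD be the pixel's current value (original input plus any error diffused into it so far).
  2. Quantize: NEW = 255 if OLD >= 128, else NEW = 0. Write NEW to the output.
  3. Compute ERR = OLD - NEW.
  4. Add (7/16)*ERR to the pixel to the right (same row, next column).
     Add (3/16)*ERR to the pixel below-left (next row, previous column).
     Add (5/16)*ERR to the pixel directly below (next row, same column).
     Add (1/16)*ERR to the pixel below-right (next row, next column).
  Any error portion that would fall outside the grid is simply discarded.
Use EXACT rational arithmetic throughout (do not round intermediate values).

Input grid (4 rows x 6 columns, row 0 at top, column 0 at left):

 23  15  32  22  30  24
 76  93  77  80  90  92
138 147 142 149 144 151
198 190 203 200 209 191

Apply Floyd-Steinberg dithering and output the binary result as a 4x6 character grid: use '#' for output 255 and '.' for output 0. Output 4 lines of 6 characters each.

Answer: ......
.#..#.
#.##.#
######

Derivation:
(0,0): OLD=23 → NEW=0, ERR=23
(0,1): OLD=401/16 → NEW=0, ERR=401/16
(0,2): OLD=10999/256 → NEW=0, ERR=10999/256
(0,3): OLD=167105/4096 → NEW=0, ERR=167105/4096
(0,4): OLD=3135815/65536 → NEW=0, ERR=3135815/65536
(0,5): OLD=47116529/1048576 → NEW=0, ERR=47116529/1048576
(1,0): OLD=22499/256 → NEW=0, ERR=22499/256
(1,1): OLD=304693/2048 → NEW=255, ERR=-217547/2048
(1,2): OLD=3484505/65536 → NEW=0, ERR=3484505/65536
(1,3): OLD=33467301/262144 → NEW=0, ERR=33467301/262144
(1,4): OLD=2882027535/16777216 → NEW=255, ERR=-1396162545/16777216
(1,5): OLD=19495015097/268435456 → NEW=0, ERR=19495015097/268435456
(2,0): OLD=4769303/32768 → NEW=255, ERR=-3586537/32768
(2,1): OLD=85334893/1048576 → NEW=0, ERR=85334893/1048576
(2,2): OLD=3548692871/16777216 → NEW=255, ERR=-729497209/16777216
(2,3): OLD=21151742223/134217728 → NEW=255, ERR=-13073778417/134217728
(2,4): OLD=416504950701/4294967296 → NEW=0, ERR=416504950701/4294967296
(2,5): OLD=14494359238283/68719476736 → NEW=255, ERR=-3029107329397/68719476736
(3,0): OLD=3004047527/16777216 → NEW=255, ERR=-1274142553/16777216
(3,1): OLD=22442865819/134217728 → NEW=255, ERR=-11782654821/134217728
(3,2): OLD=147991119745/1073741824 → NEW=255, ERR=-125813045375/1073741824
(3,3): OLD=9192089096579/68719476736 → NEW=255, ERR=-8331377471101/68719476736
(3,4): OLD=94508793712931/549755813888 → NEW=255, ERR=-45678938828509/549755813888
(3,5): OLD=1292449535956013/8796093022208 → NEW=255, ERR=-950554184707027/8796093022208
Row 0: ......
Row 1: .#..#.
Row 2: #.##.#
Row 3: ######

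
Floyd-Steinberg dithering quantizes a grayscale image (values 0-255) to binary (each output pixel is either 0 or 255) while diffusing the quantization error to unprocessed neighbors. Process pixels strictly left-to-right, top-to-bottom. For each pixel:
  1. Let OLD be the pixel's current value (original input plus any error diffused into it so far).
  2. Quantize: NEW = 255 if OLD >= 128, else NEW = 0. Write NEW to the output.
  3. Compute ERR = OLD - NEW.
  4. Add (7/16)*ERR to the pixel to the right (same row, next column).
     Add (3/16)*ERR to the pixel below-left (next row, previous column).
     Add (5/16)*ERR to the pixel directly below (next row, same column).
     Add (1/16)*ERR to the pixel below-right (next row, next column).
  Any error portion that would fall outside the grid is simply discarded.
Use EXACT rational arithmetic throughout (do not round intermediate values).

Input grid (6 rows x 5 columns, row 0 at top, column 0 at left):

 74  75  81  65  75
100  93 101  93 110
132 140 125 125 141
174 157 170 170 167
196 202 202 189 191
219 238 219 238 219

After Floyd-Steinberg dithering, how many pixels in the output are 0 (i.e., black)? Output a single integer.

Answer: 13

Derivation:
(0,0): OLD=74 → NEW=0, ERR=74
(0,1): OLD=859/8 → NEW=0, ERR=859/8
(0,2): OLD=16381/128 → NEW=0, ERR=16381/128
(0,3): OLD=247787/2048 → NEW=0, ERR=247787/2048
(0,4): OLD=4192109/32768 → NEW=0, ERR=4192109/32768
(1,0): OLD=18337/128 → NEW=255, ERR=-14303/128
(1,1): OLD=108839/1024 → NEW=0, ERR=108839/1024
(1,2): OLD=7107059/32768 → NEW=255, ERR=-1248781/32768
(1,3): OLD=19152535/131072 → NEW=255, ERR=-14270825/131072
(1,4): OLD=230491493/2097152 → NEW=0, ERR=230491493/2097152
(2,0): OLD=1917085/16384 → NEW=0, ERR=1917085/16384
(2,1): OLD=110245839/524288 → NEW=255, ERR=-23447601/524288
(2,2): OLD=669015981/8388608 → NEW=0, ERR=669015981/8388608
(2,3): OLD=19339873847/134217728 → NEW=255, ERR=-14885646793/134217728
(2,4): OLD=257739619777/2147483648 → NEW=0, ERR=257739619777/2147483648
(3,0): OLD=1696008589/8388608 → NEW=255, ERR=-443086451/8388608
(3,1): OLD=9541682761/67108864 → NEW=255, ERR=-7571077559/67108864
(3,2): OLD=261938886579/2147483648 → NEW=0, ERR=261938886579/2147483648
(3,3): OLD=928545366955/4294967296 → NEW=255, ERR=-166671293525/4294967296
(3,4): OLD=12410509060631/68719476736 → NEW=255, ERR=-5112957507049/68719476736
(4,0): OLD=170016706787/1073741824 → NEW=255, ERR=-103787458333/1073741824
(4,1): OLD=4948656852515/34359738368 → NEW=255, ERR=-3813076431325/34359738368
(4,2): OLD=97437747557613/549755813888 → NEW=255, ERR=-42749984983827/549755813888
(4,3): OLD=1200887433249571/8796093022208 → NEW=255, ERR=-1042116287413469/8796093022208
(4,4): OLD=15972410650322805/140737488355328 → NEW=0, ERR=15972410650322805/140737488355328
(5,0): OLD=92351300614217/549755813888 → NEW=255, ERR=-47836431927223/549755813888
(5,1): OLD=636089933835483/4398046511104 → NEW=255, ERR=-485411926496037/4398046511104
(5,2): OLD=16503247751506547/140737488355328 → NEW=0, ERR=16503247751506547/140737488355328
(5,3): OLD=151263755679916509/562949953421312 → NEW=255, ERR=7711517557481949/562949953421312
(5,4): OLD=2279310030302644975/9007199254740992 → NEW=255, ERR=-17525779656307985/9007199254740992
Output grid:
  Row 0: .....  (5 black, running=5)
  Row 1: #.##.  (2 black, running=7)
  Row 2: .#.#.  (3 black, running=10)
  Row 3: ##.##  (1 black, running=11)
  Row 4: ####.  (1 black, running=12)
  Row 5: ##.##  (1 black, running=13)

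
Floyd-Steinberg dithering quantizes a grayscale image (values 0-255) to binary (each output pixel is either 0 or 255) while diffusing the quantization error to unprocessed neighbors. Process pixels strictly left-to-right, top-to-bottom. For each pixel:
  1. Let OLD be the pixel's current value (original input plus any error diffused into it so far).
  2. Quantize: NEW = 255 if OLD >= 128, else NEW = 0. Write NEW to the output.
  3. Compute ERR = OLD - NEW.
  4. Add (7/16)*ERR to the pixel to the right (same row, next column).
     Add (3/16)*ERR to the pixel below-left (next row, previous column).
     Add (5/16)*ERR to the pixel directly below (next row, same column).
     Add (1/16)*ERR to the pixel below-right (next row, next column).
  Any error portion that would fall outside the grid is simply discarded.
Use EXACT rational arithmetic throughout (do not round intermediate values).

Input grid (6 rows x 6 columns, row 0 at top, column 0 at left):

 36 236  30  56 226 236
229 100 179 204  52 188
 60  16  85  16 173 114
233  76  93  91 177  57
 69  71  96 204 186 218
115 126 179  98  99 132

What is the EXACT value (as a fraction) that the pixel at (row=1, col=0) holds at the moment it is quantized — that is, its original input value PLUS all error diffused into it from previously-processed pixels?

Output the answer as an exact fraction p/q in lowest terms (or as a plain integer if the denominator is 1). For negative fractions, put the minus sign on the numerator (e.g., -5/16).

(0,0): OLD=36 → NEW=0, ERR=36
(0,1): OLD=1007/4 → NEW=255, ERR=-13/4
(0,2): OLD=1829/64 → NEW=0, ERR=1829/64
(0,3): OLD=70147/1024 → NEW=0, ERR=70147/1024
(0,4): OLD=4193813/16384 → NEW=255, ERR=15893/16384
(0,5): OLD=61977235/262144 → NEW=255, ERR=-4869485/262144
(1,0): OLD=15337/64 → NEW=255, ERR=-983/64
Target (1,0): original=229, with diffused error = 15337/64

Answer: 15337/64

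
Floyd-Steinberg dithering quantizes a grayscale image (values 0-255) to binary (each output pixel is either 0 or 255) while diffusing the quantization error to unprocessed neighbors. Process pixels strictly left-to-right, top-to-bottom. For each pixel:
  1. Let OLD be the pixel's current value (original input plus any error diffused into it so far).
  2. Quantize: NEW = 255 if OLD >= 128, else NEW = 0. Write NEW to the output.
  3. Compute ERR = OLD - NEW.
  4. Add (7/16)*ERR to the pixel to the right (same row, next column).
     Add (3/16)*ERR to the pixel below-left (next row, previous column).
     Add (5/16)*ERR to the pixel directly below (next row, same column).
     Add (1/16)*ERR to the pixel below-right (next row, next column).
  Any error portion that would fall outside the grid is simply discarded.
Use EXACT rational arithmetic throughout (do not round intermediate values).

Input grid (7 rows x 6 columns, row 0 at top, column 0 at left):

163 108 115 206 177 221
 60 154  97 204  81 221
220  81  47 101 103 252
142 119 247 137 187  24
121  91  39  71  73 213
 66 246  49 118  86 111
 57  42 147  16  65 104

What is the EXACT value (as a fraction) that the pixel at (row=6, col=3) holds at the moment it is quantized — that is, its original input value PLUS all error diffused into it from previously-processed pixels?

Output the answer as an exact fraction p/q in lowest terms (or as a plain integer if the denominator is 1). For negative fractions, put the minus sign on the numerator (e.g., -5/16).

(0,0): OLD=163 → NEW=255, ERR=-92
(0,1): OLD=271/4 → NEW=0, ERR=271/4
(0,2): OLD=9257/64 → NEW=255, ERR=-7063/64
(0,3): OLD=161503/1024 → NEW=255, ERR=-99617/1024
(0,4): OLD=2202649/16384 → NEW=255, ERR=-1975271/16384
(0,5): OLD=44106927/262144 → NEW=255, ERR=-22739793/262144
(1,0): OLD=2813/64 → NEW=0, ERR=2813/64
(1,1): OLD=85995/512 → NEW=255, ERR=-44565/512
(1,2): OLD=170823/16384 → NEW=0, ERR=170823/16384
(1,3): OLD=9742459/65536 → NEW=255, ERR=-6969221/65536
(1,4): OLD=-107142575/4194304 → NEW=0, ERR=-107142575/4194304
(1,5): OLD=11756208103/67108864 → NEW=255, ERR=-5356552217/67108864
(2,0): OLD=1781065/8192 → NEW=255, ERR=-307895/8192
(2,1): OLD=11025331/262144 → NEW=0, ERR=11025331/262144
(2,2): OLD=181527513/4194304 → NEW=0, ERR=181527513/4194304
(2,3): OLD=2770420049/33554432 → NEW=0, ERR=2770420049/33554432
(2,4): OLD=117603743603/1073741824 → NEW=0, ERR=117603743603/1073741824
(2,5): OLD=4696600563029/17179869184 → NEW=255, ERR=315733921109/17179869184
(3,0): OLD=579403961/4194304 → NEW=255, ERR=-490143559/4194304
(3,1): OLD=2911958341/33554432 → NEW=0, ERR=2911958341/33554432
(3,2): OLD=84987213343/268435456 → NEW=255, ERR=16536172063/268435456
(3,3): OLD=3659204377949/17179869184 → NEW=255, ERR=-721662263971/17179869184
(3,4): OLD=29062244533693/137438953472 → NEW=255, ERR=-5984688601667/137438953472
(3,5): OLD=38566373947123/2199023255552 → NEW=0, ERR=38566373947123/2199023255552
(4,0): OLD=54091513015/536870912 → NEW=0, ERR=54091513015/536870912
(4,1): OLD=1429759963083/8589934592 → NEW=255, ERR=-760673357877/8589934592
(4,2): OLD=4688322299377/274877906944 → NEW=0, ERR=4688322299377/274877906944
(4,3): OLD=268371485848853/4398046511104 → NEW=0, ERR=268371485848853/4398046511104
(4,4): OLD=6104621253750885/70368744177664 → NEW=0, ERR=6104621253750885/70368744177664
(4,5): OLD=285655488201221283/1125899906842624 → NEW=255, ERR=-1448988043647837/1125899906842624
(5,0): OLD=11116271896721/137438953472 → NEW=0, ERR=11116271896721/137438953472
(5,1): OLD=1157599332587169/4398046511104 → NEW=255, ERR=36097472255649/4398046511104
(5,2): OLD=2245733126379387/35184372088832 → NEW=0, ERR=2245733126379387/35184372088832
(5,3): OLD=205280245914542457/1125899906842624 → NEW=255, ERR=-81824230330326663/1125899906842624
(5,4): OLD=191149312006199705/2251799813685248 → NEW=0, ERR=191149312006199705/2251799813685248
(5,5): OLD=5518099652831948333/36028797018963968 → NEW=255, ERR=-3669243587003863507/36028797018963968
(6,0): OLD=5897914338369155/70368744177664 → NEW=0, ERR=5897914338369155/70368744177664
(6,1): OLD=110626924205823687/1125899906842624 → NEW=0, ERR=110626924205823687/1125899906842624
(6,2): OLD=886397653115446383/4503599627370496 → NEW=255, ERR=-262020251864030097/4503599627370496
(6,3): OLD=-883355152834137197/72057594037927936 → NEW=0, ERR=-883355152834137197/72057594037927936
Target (6,3): original=16, with diffused error = -883355152834137197/72057594037927936

Answer: -883355152834137197/72057594037927936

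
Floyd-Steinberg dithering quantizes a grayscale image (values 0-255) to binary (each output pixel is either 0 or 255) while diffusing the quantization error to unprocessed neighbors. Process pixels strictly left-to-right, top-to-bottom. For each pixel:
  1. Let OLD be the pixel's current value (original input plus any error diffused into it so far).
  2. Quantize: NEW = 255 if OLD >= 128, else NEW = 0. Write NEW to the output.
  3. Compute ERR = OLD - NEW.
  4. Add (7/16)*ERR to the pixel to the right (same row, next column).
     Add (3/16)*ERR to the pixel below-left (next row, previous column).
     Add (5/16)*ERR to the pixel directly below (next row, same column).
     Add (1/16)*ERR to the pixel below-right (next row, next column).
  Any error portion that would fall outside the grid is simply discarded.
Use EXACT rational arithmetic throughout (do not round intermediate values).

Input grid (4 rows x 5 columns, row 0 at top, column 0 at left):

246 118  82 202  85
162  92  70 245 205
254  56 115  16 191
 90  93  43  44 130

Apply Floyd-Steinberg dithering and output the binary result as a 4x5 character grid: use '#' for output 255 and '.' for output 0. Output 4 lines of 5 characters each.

Answer: #.##.
#..##
#.#.#
.#...

Derivation:
(0,0): OLD=246 → NEW=255, ERR=-9
(0,1): OLD=1825/16 → NEW=0, ERR=1825/16
(0,2): OLD=33767/256 → NEW=255, ERR=-31513/256
(0,3): OLD=606801/4096 → NEW=255, ERR=-437679/4096
(0,4): OLD=2506807/65536 → NEW=0, ERR=2506807/65536
(1,0): OLD=46227/256 → NEW=255, ERR=-19053/256
(1,1): OLD=146309/2048 → NEW=0, ERR=146309/2048
(1,2): OLD=3268969/65536 → NEW=0, ERR=3268969/65536
(1,3): OLD=61055669/262144 → NEW=255, ERR=-5791051/262144
(1,4): OLD=841419647/4194304 → NEW=255, ERR=-228127873/4194304
(2,0): OLD=7999879/32768 → NEW=255, ERR=-355961/32768
(2,1): OLD=82075581/1048576 → NEW=0, ERR=82075581/1048576
(2,2): OLD=2770844023/16777216 → NEW=255, ERR=-1507346057/16777216
(2,3): OLD=-10010269835/268435456 → NEW=0, ERR=-10010269835/268435456
(2,4): OLD=671335909107/4294967296 → NEW=255, ERR=-423880751373/4294967296
(3,0): OLD=1699222423/16777216 → NEW=0, ERR=1699222423/16777216
(3,1): OLD=19360405323/134217728 → NEW=255, ERR=-14865115317/134217728
(3,2): OLD=-153035166039/4294967296 → NEW=0, ERR=-153035166039/4294967296
(3,3): OLD=-63241702175/8589934592 → NEW=0, ERR=-63241702175/8589934592
(3,4): OLD=12865235887685/137438953472 → NEW=0, ERR=12865235887685/137438953472
Row 0: #.##.
Row 1: #..##
Row 2: #.#.#
Row 3: .#...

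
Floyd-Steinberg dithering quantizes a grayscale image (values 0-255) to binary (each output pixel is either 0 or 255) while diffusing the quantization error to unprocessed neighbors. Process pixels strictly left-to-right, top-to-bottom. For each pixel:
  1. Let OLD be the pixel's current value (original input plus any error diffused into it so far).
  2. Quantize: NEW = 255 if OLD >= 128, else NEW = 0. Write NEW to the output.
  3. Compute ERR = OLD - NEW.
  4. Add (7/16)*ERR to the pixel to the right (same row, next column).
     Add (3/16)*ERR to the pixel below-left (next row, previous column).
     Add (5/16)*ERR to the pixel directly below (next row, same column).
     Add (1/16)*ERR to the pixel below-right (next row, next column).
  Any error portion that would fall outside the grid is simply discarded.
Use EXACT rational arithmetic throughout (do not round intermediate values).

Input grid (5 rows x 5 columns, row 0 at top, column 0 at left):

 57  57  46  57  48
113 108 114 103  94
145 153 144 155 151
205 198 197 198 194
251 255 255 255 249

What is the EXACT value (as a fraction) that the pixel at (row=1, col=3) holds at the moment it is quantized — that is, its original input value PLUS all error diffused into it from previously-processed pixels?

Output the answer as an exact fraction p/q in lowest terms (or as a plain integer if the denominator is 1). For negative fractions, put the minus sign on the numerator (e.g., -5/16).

(0,0): OLD=57 → NEW=0, ERR=57
(0,1): OLD=1311/16 → NEW=0, ERR=1311/16
(0,2): OLD=20953/256 → NEW=0, ERR=20953/256
(0,3): OLD=380143/4096 → NEW=0, ERR=380143/4096
(0,4): OLD=5806729/65536 → NEW=0, ERR=5806729/65536
(1,0): OLD=37421/256 → NEW=255, ERR=-27859/256
(1,1): OLD=214843/2048 → NEW=0, ERR=214843/2048
(1,2): OLD=13631191/65536 → NEW=255, ERR=-3080489/65536
(1,3): OLD=34908875/262144 → NEW=255, ERR=-31937845/262144
Target (1,3): original=103, with diffused error = 34908875/262144

Answer: 34908875/262144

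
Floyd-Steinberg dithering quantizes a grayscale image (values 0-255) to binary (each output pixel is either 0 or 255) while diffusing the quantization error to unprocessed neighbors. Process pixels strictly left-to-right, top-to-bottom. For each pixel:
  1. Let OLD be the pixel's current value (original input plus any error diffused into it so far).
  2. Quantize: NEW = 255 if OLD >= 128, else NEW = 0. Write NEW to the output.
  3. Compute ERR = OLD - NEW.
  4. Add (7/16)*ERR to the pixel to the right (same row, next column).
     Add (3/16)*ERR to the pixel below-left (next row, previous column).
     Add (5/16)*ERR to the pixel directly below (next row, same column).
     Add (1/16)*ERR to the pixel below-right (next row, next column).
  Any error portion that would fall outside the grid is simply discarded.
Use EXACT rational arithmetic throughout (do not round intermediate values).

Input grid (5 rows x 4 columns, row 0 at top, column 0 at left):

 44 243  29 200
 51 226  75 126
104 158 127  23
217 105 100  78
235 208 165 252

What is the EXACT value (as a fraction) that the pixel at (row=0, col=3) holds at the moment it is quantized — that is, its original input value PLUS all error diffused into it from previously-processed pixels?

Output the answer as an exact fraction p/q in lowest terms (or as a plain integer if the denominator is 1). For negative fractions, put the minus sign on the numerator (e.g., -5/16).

(0,0): OLD=44 → NEW=0, ERR=44
(0,1): OLD=1049/4 → NEW=255, ERR=29/4
(0,2): OLD=2059/64 → NEW=0, ERR=2059/64
(0,3): OLD=219213/1024 → NEW=255, ERR=-41907/1024
Target (0,3): original=200, with diffused error = 219213/1024

Answer: 219213/1024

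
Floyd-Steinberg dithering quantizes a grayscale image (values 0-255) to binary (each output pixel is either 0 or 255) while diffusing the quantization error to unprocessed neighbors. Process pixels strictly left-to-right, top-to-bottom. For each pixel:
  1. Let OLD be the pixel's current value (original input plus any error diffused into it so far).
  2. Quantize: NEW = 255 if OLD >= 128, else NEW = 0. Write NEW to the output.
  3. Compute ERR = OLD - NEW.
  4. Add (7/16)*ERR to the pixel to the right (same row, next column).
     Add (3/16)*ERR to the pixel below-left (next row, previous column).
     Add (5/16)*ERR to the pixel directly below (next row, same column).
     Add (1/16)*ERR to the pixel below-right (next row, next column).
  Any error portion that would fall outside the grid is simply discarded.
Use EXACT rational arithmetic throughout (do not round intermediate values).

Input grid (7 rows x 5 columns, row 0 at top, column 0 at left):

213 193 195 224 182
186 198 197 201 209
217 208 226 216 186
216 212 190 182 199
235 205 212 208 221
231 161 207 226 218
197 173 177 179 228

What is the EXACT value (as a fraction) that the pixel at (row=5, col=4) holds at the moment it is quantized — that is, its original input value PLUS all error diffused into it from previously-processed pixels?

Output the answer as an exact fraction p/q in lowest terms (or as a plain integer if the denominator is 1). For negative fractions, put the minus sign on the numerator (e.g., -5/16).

Answer: 1193976969639181065/9007199254740992

Derivation:
(0,0): OLD=213 → NEW=255, ERR=-42
(0,1): OLD=1397/8 → NEW=255, ERR=-643/8
(0,2): OLD=20459/128 → NEW=255, ERR=-12181/128
(0,3): OLD=373485/2048 → NEW=255, ERR=-148755/2048
(0,4): OLD=4922491/32768 → NEW=255, ERR=-3433349/32768
(1,0): OLD=20199/128 → NEW=255, ERR=-12441/128
(1,1): OLD=112529/1024 → NEW=0, ERR=112529/1024
(1,2): OLD=6445349/32768 → NEW=255, ERR=-1910491/32768
(1,3): OLD=16672417/131072 → NEW=0, ERR=16672417/131072
(1,4): OLD=476824387/2097152 → NEW=255, ERR=-57949373/2097152
(2,0): OLD=3395275/16384 → NEW=255, ERR=-782645/16384
(2,1): OLD=107183145/524288 → NEW=255, ERR=-26510295/524288
(2,2): OLD=1815097915/8388608 → NEW=255, ERR=-323997125/8388608
(2,3): OLD=30873744641/134217728 → NEW=255, ERR=-3351775999/134217728
(2,4): OLD=374498282183/2147483648 → NEW=255, ERR=-173110048057/2147483648
(3,0): OLD=1607185243/8388608 → NEW=255, ERR=-531909797/8388608
(3,1): OLD=10618630271/67108864 → NEW=255, ERR=-6494130049/67108864
(3,2): OLD=274342338917/2147483648 → NEW=0, ERR=274342338917/2147483648
(3,3): OLD=912931658413/4294967296 → NEW=255, ERR=-182285002067/4294967296
(3,4): OLD=10560823543457/68719476736 → NEW=255, ERR=-6962643024223/68719476736
(4,0): OLD=211570546613/1073741824 → NEW=255, ERR=-62233618507/1073741824
(4,1): OLD=5820273007221/34359738368 → NEW=255, ERR=-2941460276619/34359738368
(4,2): OLD=110205563086587/549755813888 → NEW=255, ERR=-29982169454853/549755813888
(4,3): OLD=1406177967293813/8796093022208 → NEW=255, ERR=-836825753369227/8796093022208
(4,4): OLD=20415793433206963/140737488355328 → NEW=255, ERR=-15472266097401677/140737488355328
(5,0): OLD=108211833217151/549755813888 → NEW=255, ERR=-31975899324289/549755813888
(5,1): OLD=417606369067901/4398046511104 → NEW=0, ERR=417606369067901/4398046511104
(5,2): OLD=29317084609193125/140737488355328 → NEW=255, ERR=-6570974921415515/140737488355328
(5,3): OLD=85467909875192971/562949953421312 → NEW=255, ERR=-58084328247241589/562949953421312
(5,4): OLD=1193976969639181065/9007199254740992 → NEW=255, ERR=-1102858840319771895/9007199254740992
Target (5,4): original=218, with diffused error = 1193976969639181065/9007199254740992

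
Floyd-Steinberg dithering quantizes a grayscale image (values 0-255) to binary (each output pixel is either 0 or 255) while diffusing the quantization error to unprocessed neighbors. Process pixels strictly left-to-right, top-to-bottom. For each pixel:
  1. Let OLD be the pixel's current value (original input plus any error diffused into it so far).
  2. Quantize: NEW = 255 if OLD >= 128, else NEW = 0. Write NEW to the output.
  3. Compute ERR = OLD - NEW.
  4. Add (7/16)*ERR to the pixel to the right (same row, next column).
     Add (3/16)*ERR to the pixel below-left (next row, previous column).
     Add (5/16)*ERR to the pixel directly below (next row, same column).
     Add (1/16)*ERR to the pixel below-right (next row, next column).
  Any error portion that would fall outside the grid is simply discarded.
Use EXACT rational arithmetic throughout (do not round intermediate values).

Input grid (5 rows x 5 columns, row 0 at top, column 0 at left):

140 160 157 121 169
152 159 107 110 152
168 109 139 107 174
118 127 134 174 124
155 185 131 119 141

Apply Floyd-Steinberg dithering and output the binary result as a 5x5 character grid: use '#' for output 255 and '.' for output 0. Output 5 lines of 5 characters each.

(0,0): OLD=140 → NEW=255, ERR=-115
(0,1): OLD=1755/16 → NEW=0, ERR=1755/16
(0,2): OLD=52477/256 → NEW=255, ERR=-12803/256
(0,3): OLD=405995/4096 → NEW=0, ERR=405995/4096
(0,4): OLD=13917549/65536 → NEW=255, ERR=-2794131/65536
(1,0): OLD=34977/256 → NEW=255, ERR=-30303/256
(1,1): OLD=255847/2048 → NEW=0, ERR=255847/2048
(1,2): OLD=11237235/65536 → NEW=255, ERR=-5474445/65536
(1,3): OLD=24460471/262144 → NEW=0, ERR=24460471/262144
(1,4): OLD=778858565/4194304 → NEW=255, ERR=-290688955/4194304
(2,0): OLD=5060445/32768 → NEW=255, ERR=-3295395/32768
(2,1): OLD=84913871/1048576 → NEW=0, ERR=84913871/1048576
(2,2): OLD=2912993837/16777216 → NEW=255, ERR=-1365196243/16777216
(2,3): OLD=22103845431/268435456 → NEW=0, ERR=22103845431/268435456
(2,4): OLD=834078284225/4294967296 → NEW=255, ERR=-261138376255/4294967296
(3,0): OLD=1707189901/16777216 → NEW=0, ERR=1707189901/16777216
(3,1): OLD=23525955465/134217728 → NEW=255, ERR=-10699565175/134217728
(3,2): OLD=404565493043/4294967296 → NEW=0, ERR=404565493043/4294967296
(3,3): OLD=1928068708859/8589934592 → NEW=255, ERR=-262364612101/8589934592
(3,4): OLD=13301817237063/137438953472 → NEW=0, ERR=13301817237063/137438953472
(4,0): OLD=369048865955/2147483648 → NEW=255, ERR=-178559464285/2147483648
(4,1): OLD=10152077361955/68719476736 → NEW=255, ERR=-7371389205725/68719476736
(4,2): OLD=113026610181997/1099511627776 → NEW=0, ERR=113026610181997/1099511627776
(4,3): OLD=3139555438723363/17592186044416 → NEW=255, ERR=-1346452002602717/17592186044416
(4,4): OLD=38238648004120949/281474976710656 → NEW=255, ERR=-33537471057096331/281474976710656
Row 0: #.#.#
Row 1: #.#.#
Row 2: #.#.#
Row 3: .#.#.
Row 4: ##.##

Answer: #.#.#
#.#.#
#.#.#
.#.#.
##.##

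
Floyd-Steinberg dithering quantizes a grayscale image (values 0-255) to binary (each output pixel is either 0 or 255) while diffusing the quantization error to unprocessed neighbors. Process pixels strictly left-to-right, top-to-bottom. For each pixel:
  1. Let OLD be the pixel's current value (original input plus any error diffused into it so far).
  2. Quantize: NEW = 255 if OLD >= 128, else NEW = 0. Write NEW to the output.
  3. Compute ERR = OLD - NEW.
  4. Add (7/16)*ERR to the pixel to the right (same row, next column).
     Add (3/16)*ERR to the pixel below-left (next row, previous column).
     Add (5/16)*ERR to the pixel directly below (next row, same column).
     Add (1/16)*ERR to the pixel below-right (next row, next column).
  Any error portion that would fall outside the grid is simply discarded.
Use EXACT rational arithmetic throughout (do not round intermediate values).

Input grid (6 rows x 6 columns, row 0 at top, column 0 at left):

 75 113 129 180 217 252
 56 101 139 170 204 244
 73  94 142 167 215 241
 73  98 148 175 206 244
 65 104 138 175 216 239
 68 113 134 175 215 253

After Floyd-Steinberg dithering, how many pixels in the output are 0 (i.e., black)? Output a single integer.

Answer: 14

Derivation:
(0,0): OLD=75 → NEW=0, ERR=75
(0,1): OLD=2333/16 → NEW=255, ERR=-1747/16
(0,2): OLD=20795/256 → NEW=0, ERR=20795/256
(0,3): OLD=882845/4096 → NEW=255, ERR=-161635/4096
(0,4): OLD=13089867/65536 → NEW=255, ERR=-3621813/65536
(0,5): OLD=238888461/1048576 → NEW=255, ERR=-28498419/1048576
(1,0): OLD=15095/256 → NEW=0, ERR=15095/256
(1,1): OLD=230593/2048 → NEW=0, ERR=230593/2048
(1,2): OLD=13069269/65536 → NEW=255, ERR=-3642411/65536
(1,3): OLD=33572081/262144 → NEW=255, ERR=-33274639/262144
(1,4): OLD=2074243315/16777216 → NEW=0, ERR=2074243315/16777216
(1,5): OLD=76810896821/268435456 → NEW=255, ERR=8359855541/268435456
(2,0): OLD=3687643/32768 → NEW=0, ERR=3687643/32768
(2,1): OLD=180025113/1048576 → NEW=255, ERR=-87361767/1048576
(2,2): OLD=1198207371/16777216 → NEW=0, ERR=1198207371/16777216
(2,3): OLD=23929280499/134217728 → NEW=255, ERR=-10296240141/134217728
(2,4): OLD=936216408153/4294967296 → NEW=255, ERR=-159000252327/4294967296
(2,5): OLD=16648186859007/68719476736 → NEW=255, ERR=-875279708673/68719476736
(3,0): OLD=1552674347/16777216 → NEW=0, ERR=1552674347/16777216
(3,1): OLD=17834574543/134217728 → NEW=255, ERR=-16390946097/134217728
(3,2): OLD=104474112733/1073741824 → NEW=0, ERR=104474112733/1073741824
(3,3): OLD=13133525492759/68719476736 → NEW=255, ERR=-4389941074921/68719476736
(3,4): OLD=87576136766519/549755813888 → NEW=255, ERR=-52611595774921/549755813888
(3,5): OLD=1722602306349529/8796093022208 → NEW=255, ERR=-520401414313511/8796093022208
(4,0): OLD=152520572709/2147483648 → NEW=0, ERR=152520572709/2147483648
(4,1): OLD=4155368104289/34359738368 → NEW=0, ERR=4155368104289/34359738368
(4,2): OLD=221777486541267/1099511627776 → NEW=255, ERR=-58597978541613/1099511627776
(4,3): OLD=2108563338776895/17592186044416 → NEW=0, ERR=2108563338776895/17592186044416
(4,4): OLD=62894449615891759/281474976710656 → NEW=255, ERR=-8881669445325521/281474976710656
(4,5): OLD=903987261497348585/4503599627370496 → NEW=255, ERR=-244430643482127895/4503599627370496
(5,0): OLD=62051145473971/549755813888 → NEW=0, ERR=62051145473971/549755813888
(5,1): OLD=3423788553943011/17592186044416 → NEW=255, ERR=-1062218887383069/17592186044416
(5,2): OLD=17023757434972017/140737488355328 → NEW=0, ERR=17023757434972017/140737488355328
(5,3): OLD=1153501515138967147/4503599627370496 → NEW=255, ERR=5083610159490667/4503599627370496
(5,4): OLD=1827991839740675083/9007199254740992 → NEW=255, ERR=-468843970218277877/9007199254740992
(5,5): OLD=30450714934591894855/144115188075855872 → NEW=255, ERR=-6298658024751352505/144115188075855872
Output grid:
  Row 0: .#.###  (2 black, running=2)
  Row 1: ..##.#  (3 black, running=5)
  Row 2: .#.###  (2 black, running=7)
  Row 3: .#.###  (2 black, running=9)
  Row 4: ..#.##  (3 black, running=12)
  Row 5: .#.###  (2 black, running=14)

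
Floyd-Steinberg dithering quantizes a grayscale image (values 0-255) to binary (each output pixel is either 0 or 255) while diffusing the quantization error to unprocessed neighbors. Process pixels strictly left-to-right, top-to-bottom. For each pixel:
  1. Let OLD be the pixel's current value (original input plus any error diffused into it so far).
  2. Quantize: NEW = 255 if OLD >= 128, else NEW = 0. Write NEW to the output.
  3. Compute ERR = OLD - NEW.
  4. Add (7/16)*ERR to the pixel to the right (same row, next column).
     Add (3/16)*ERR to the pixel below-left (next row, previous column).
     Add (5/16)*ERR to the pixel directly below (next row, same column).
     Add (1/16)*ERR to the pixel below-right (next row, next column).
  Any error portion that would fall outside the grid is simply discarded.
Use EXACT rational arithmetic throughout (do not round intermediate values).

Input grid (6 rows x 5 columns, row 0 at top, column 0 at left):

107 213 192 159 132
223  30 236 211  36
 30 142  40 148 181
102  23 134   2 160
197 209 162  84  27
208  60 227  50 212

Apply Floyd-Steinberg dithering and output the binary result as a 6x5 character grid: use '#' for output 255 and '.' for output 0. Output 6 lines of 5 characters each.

(0,0): OLD=107 → NEW=0, ERR=107
(0,1): OLD=4157/16 → NEW=255, ERR=77/16
(0,2): OLD=49691/256 → NEW=255, ERR=-15589/256
(0,3): OLD=542141/4096 → NEW=255, ERR=-502339/4096
(0,4): OLD=5134379/65536 → NEW=0, ERR=5134379/65536
(1,0): OLD=65879/256 → NEW=255, ERR=599/256
(1,1): OLD=56929/2048 → NEW=0, ERR=56929/2048
(1,2): OLD=13529077/65536 → NEW=255, ERR=-3182603/65536
(1,3): OLD=42549137/262144 → NEW=255, ERR=-24297583/262144
(1,4): OLD=51449747/4194304 → NEW=0, ERR=51449747/4194304
(2,0): OLD=1177787/32768 → NEW=0, ERR=1177787/32768
(2,1): OLD=165100985/1048576 → NEW=255, ERR=-102285895/1048576
(2,2): OLD=-561944213/16777216 → NEW=0, ERR=-561944213/16777216
(2,3): OLD=27822262033/268435456 → NEW=0, ERR=27822262033/268435456
(2,4): OLD=963728108855/4294967296 → NEW=255, ERR=-131488551625/4294967296
(3,0): OLD=1592864267/16777216 → NEW=0, ERR=1592864267/16777216
(3,1): OLD=4029194031/134217728 → NEW=0, ERR=4029194031/134217728
(3,2): OLD=644260394037/4294967296 → NEW=255, ERR=-450956266443/4294967296
(3,3): OLD=-166474665299/8589934592 → NEW=0, ERR=-166474665299/8589934592
(3,4): OLD=20400336767233/137438953472 → NEW=255, ERR=-14646596368127/137438953472
(4,0): OLD=498856431429/2147483648 → NEW=255, ERR=-48751898811/2147483648
(4,1): OLD=13379419552453/68719476736 → NEW=255, ERR=-4144047015227/68719476736
(4,2): OLD=111103608654379/1099511627776 → NEW=0, ERR=111103608654379/1099511627776
(4,3): OLD=1681961985475781/17592186044416 → NEW=0, ERR=1681961985475781/17592186044416
(4,4): OLD=9658796479384547/281474976710656 → NEW=0, ERR=9658796479384547/281474976710656
(5,0): OLD=208465973721967/1099511627776 → NEW=255, ERR=-71909491360913/1099511627776
(5,1): OLD=264495407846157/8796093022208 → NEW=0, ERR=264495407846157/8796093022208
(5,2): OLD=80471054036044661/281474976710656 → NEW=255, ERR=8694934974827381/281474976710656
(5,3): OLD=119505099571013403/1125899906842624 → NEW=0, ERR=119505099571013403/1125899906842624
(5,4): OLD=4956409677665415353/18014398509481984 → NEW=255, ERR=362738057747509433/18014398509481984
Row 0: .###.
Row 1: #.##.
Row 2: .#..#
Row 3: ..#.#
Row 4: ##...
Row 5: #.#.#

Answer: .###.
#.##.
.#..#
..#.#
##...
#.#.#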